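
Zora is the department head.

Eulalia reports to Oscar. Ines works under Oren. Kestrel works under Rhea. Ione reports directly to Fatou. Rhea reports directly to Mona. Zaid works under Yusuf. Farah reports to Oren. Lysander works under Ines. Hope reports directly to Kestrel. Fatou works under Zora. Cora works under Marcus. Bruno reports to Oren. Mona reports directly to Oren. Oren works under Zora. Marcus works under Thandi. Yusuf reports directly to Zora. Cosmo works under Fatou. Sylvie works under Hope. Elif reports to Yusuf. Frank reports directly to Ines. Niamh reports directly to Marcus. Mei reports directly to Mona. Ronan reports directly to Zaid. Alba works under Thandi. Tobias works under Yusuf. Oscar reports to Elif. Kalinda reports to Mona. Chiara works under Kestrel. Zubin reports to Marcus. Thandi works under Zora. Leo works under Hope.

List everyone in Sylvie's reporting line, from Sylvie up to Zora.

Sylvie reports to Hope. Hope reports to Kestrel. Kestrel reports to Rhea. Rhea reports to Mona. Mona reports to Oren. Oren reports to Zora. Zora is at the top.

Sylvie -> Hope -> Kestrel -> Rhea -> Mona -> Oren -> Zora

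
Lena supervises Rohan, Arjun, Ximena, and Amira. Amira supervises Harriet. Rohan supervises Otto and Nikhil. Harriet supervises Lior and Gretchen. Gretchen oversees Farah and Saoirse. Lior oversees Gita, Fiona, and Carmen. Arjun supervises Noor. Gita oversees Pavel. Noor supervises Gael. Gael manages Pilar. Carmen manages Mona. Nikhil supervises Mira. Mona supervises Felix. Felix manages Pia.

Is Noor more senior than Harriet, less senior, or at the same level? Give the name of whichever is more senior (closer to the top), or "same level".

same level

Both Noor and Harriet are 2 levels below Lena.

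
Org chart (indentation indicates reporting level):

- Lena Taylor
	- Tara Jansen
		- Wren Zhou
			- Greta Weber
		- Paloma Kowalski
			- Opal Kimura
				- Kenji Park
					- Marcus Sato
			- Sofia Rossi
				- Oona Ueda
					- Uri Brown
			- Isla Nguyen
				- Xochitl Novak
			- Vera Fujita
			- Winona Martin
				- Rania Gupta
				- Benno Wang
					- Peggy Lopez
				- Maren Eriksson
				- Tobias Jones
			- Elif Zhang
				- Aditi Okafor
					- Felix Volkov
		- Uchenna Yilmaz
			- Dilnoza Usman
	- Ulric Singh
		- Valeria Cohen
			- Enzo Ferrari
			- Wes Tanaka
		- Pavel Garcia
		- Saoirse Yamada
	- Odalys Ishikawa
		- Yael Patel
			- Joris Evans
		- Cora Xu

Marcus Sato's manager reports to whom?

Marcus Sato reports to Kenji Park, and Kenji Park reports to Opal Kimura. So Marcus Sato's skip-level manager is Opal Kimura.

Opal Kimura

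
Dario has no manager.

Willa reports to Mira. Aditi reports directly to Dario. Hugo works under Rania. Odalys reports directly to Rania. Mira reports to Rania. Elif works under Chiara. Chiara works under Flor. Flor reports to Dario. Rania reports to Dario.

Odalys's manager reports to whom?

Odalys reports to Rania, and Rania reports to Dario. So Odalys's skip-level manager is Dario.

Dario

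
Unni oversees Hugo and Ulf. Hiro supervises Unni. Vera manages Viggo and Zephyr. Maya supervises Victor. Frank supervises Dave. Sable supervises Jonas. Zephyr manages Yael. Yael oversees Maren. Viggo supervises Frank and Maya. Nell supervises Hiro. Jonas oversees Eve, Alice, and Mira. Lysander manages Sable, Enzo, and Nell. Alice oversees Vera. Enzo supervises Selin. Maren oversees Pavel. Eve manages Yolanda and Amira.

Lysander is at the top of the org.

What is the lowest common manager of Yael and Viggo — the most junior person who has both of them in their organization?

Vera

Yael's chain of managers is Zephyr, Vera, Alice, Jonas, Sable, Lysander. Viggo's chain of managers is Vera, Alice, Jonas, Sable, Lysander. The first manager that appears in both chains is Vera.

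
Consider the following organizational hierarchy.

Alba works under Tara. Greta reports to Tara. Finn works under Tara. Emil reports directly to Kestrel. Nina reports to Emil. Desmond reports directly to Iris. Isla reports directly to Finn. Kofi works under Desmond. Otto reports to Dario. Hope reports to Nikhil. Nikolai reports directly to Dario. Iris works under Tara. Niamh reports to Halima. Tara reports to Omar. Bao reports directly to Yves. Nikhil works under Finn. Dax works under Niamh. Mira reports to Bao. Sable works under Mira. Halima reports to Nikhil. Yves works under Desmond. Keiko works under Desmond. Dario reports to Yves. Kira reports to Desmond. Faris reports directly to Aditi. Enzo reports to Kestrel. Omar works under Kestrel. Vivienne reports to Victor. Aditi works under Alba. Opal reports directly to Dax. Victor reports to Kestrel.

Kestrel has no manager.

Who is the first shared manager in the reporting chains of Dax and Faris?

Tara

Dax's chain of managers is Niamh, Halima, Nikhil, Finn, Tara, Omar, Kestrel. Faris's chain of managers is Aditi, Alba, Tara, Omar, Kestrel. The first manager that appears in both chains is Tara.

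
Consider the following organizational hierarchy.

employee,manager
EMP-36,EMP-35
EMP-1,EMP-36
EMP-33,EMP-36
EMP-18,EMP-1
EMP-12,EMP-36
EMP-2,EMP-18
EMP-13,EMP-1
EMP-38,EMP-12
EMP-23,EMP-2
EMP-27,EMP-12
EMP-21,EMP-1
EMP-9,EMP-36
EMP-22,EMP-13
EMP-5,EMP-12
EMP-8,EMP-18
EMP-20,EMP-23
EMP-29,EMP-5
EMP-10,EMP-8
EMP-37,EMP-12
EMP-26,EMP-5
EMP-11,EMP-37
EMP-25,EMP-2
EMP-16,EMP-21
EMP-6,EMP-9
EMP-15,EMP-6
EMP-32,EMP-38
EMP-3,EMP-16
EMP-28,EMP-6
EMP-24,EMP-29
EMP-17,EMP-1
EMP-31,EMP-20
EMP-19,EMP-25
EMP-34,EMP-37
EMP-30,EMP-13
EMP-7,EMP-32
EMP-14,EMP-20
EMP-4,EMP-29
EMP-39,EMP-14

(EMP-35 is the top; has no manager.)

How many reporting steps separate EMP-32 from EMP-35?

Chain from EMP-32 up to EMP-35: EMP-32 → EMP-38 → EMP-12 → EMP-36 → EMP-35. That is 4 steps up, so EMP-32 is 4 levels below EMP-35.

4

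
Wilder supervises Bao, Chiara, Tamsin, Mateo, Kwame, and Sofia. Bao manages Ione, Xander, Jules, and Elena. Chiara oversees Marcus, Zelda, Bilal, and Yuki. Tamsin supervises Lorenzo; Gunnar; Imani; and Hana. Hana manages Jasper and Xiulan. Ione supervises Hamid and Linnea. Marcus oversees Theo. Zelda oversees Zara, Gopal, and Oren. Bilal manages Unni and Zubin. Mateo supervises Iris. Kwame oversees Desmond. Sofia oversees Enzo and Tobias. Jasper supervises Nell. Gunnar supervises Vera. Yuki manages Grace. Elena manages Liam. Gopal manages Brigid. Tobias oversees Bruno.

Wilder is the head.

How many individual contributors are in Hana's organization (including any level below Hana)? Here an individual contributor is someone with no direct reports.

The people in Hana's organization with no one reporting to them are Nell, Xiulan. That is 2.

2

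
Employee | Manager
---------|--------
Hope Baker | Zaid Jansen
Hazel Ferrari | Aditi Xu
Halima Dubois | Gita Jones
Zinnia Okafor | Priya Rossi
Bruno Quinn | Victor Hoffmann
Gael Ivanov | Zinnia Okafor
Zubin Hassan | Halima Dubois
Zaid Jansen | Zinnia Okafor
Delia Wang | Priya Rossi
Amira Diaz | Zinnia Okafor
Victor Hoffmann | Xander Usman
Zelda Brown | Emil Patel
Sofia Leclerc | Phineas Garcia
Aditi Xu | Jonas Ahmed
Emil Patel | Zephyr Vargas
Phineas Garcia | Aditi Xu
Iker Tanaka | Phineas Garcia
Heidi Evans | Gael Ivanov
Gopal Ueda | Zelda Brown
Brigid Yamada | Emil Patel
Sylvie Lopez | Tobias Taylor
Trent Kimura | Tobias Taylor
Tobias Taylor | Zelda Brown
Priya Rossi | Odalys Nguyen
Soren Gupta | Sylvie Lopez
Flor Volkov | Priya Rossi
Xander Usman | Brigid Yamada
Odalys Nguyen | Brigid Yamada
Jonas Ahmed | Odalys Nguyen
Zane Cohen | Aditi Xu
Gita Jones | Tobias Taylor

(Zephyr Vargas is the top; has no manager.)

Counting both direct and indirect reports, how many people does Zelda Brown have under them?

8

Zelda Brown directly manages Tobias Taylor, Gopal Ueda. Under Tobias Taylor: Trent Kimura, Gita Jones, Halima Dubois, Zubin Hassan, Sylvie Lopez, Soren Gupta (6). Gopal Ueda has no reports. So Zelda Brown's organization is 2 direct reports plus everyone under them: 7 + 1 = 8.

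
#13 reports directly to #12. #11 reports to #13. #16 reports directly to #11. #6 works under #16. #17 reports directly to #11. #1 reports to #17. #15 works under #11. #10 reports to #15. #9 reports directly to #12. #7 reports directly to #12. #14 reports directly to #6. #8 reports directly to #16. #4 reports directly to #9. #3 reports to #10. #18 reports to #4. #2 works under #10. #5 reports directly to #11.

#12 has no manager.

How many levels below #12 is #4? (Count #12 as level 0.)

2

Chain from #4 up to #12: #4 → #9 → #12. That is 2 steps up, so #4 is 2 levels below #12.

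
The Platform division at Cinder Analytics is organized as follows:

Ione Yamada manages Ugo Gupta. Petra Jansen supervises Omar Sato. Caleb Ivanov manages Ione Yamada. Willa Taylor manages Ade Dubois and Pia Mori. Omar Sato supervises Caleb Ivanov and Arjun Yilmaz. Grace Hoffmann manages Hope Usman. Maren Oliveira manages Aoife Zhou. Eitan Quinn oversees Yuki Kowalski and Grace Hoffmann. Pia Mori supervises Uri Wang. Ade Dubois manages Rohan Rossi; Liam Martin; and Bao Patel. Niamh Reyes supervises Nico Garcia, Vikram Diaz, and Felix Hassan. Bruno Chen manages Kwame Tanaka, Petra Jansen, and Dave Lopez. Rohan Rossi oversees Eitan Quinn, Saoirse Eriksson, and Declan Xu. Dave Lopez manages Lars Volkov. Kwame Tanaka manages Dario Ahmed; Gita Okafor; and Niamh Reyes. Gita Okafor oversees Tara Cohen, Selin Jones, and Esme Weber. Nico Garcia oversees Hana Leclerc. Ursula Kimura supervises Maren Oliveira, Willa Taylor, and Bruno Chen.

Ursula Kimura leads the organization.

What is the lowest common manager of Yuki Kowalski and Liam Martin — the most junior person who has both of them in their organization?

Ade Dubois

Yuki Kowalski's chain of managers is Eitan Quinn, Rohan Rossi, Ade Dubois, Willa Taylor, Ursula Kimura. Liam Martin's chain of managers is Ade Dubois, Willa Taylor, Ursula Kimura. The first manager that appears in both chains is Ade Dubois.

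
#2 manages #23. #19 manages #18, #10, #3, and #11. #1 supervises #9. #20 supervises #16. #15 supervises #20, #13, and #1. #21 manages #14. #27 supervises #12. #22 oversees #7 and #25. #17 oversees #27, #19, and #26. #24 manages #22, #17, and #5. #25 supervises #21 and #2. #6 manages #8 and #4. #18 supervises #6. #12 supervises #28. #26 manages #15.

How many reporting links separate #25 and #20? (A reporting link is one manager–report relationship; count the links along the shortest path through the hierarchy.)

#25 is 2 levels below #24, and #20 is 4 levels below #24 (their lowest common manager). The shortest path runs up from #25 to #24 and back down to #20: 2 + 4 = 6 links.

6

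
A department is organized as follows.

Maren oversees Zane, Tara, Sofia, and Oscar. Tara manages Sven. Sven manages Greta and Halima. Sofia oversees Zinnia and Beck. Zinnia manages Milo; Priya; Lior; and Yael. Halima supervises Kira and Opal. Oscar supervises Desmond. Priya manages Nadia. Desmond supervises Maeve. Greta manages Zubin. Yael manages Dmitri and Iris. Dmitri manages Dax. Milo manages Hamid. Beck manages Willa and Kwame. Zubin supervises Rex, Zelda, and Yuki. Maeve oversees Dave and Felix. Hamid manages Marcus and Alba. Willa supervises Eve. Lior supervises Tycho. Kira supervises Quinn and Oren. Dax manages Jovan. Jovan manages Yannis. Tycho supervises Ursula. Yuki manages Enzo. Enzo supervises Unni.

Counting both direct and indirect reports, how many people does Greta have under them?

6

Greta directly manages Zubin. Under Zubin: Yuki, Enzo, Unni, Zelda, Rex (5). That's 6 in total.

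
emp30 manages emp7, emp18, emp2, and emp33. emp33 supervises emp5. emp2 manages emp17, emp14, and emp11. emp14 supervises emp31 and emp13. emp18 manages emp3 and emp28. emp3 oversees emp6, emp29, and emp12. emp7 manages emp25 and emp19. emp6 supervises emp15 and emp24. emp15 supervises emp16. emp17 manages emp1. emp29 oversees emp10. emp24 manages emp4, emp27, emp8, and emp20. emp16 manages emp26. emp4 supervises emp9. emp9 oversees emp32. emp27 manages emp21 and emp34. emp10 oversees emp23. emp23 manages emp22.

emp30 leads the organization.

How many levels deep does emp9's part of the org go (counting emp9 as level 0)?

1

The longest chain under emp9 runs emp9 → emp32, which is 1 level below emp9.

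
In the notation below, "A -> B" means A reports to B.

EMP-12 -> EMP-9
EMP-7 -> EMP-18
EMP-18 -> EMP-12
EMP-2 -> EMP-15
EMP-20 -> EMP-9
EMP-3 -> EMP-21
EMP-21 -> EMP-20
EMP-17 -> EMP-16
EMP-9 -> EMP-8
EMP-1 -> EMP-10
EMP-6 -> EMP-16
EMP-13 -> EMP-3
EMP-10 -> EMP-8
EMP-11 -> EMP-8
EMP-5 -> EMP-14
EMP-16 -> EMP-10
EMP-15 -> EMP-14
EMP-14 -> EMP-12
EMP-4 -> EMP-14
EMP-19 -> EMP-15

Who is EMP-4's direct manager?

EMP-4 reports directly to EMP-14.

EMP-14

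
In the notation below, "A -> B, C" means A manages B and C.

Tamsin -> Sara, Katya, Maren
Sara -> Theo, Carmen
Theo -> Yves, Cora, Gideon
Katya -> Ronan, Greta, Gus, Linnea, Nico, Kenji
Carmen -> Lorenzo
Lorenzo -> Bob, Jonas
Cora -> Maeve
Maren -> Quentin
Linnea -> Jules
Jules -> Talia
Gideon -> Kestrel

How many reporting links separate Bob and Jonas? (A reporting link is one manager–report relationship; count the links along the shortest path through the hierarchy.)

2

Bob is 1 level below Lorenzo, and Jonas is 1 level below Lorenzo (their lowest common manager). The shortest path runs up from Bob to Lorenzo and back down to Jonas: 1 + 1 = 2 links.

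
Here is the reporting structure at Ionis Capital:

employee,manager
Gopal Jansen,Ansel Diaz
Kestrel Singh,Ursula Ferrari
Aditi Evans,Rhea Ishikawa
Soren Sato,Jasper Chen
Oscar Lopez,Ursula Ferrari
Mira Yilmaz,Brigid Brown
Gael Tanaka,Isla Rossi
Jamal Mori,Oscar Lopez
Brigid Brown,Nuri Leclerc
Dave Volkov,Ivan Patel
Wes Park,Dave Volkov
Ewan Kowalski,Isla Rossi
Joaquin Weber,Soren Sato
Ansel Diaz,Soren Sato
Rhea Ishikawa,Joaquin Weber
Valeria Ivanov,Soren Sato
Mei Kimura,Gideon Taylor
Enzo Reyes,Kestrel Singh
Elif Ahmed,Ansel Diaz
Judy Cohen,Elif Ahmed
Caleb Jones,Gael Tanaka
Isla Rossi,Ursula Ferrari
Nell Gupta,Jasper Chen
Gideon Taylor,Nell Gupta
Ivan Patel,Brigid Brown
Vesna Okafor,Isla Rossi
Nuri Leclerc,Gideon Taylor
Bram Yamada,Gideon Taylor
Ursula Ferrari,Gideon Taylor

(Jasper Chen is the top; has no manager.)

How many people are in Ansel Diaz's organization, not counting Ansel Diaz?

3

Ansel Diaz directly manages Elif Ahmed, Gopal Jansen. Under Elif Ahmed: Judy Cohen (1). Gopal Jansen has no reports. So Ansel Diaz's organization is 2 direct reports plus everyone under them: 2 + 1 = 3.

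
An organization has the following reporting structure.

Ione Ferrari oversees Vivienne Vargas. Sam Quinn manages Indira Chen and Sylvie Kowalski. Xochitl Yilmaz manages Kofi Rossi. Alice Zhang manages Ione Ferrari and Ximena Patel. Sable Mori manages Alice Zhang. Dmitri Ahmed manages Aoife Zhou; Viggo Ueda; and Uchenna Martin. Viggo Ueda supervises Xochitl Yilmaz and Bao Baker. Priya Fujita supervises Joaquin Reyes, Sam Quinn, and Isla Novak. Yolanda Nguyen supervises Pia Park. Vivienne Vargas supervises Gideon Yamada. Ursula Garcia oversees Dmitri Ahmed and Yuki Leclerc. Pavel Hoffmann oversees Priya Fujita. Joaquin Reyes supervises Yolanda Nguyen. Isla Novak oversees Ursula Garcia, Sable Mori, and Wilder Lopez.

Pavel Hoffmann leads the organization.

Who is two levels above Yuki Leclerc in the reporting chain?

Isla Novak

Yuki Leclerc reports to Ursula Garcia, and Ursula Garcia reports to Isla Novak. So Yuki Leclerc's skip-level manager is Isla Novak.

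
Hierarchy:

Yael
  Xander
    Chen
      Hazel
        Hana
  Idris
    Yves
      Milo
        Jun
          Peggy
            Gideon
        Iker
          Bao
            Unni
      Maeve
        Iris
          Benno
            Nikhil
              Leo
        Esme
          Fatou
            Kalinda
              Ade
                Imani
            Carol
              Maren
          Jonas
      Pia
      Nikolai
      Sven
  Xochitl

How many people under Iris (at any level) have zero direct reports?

1

The only person in Iris's organization with no one reporting to them is Leo. That is 1.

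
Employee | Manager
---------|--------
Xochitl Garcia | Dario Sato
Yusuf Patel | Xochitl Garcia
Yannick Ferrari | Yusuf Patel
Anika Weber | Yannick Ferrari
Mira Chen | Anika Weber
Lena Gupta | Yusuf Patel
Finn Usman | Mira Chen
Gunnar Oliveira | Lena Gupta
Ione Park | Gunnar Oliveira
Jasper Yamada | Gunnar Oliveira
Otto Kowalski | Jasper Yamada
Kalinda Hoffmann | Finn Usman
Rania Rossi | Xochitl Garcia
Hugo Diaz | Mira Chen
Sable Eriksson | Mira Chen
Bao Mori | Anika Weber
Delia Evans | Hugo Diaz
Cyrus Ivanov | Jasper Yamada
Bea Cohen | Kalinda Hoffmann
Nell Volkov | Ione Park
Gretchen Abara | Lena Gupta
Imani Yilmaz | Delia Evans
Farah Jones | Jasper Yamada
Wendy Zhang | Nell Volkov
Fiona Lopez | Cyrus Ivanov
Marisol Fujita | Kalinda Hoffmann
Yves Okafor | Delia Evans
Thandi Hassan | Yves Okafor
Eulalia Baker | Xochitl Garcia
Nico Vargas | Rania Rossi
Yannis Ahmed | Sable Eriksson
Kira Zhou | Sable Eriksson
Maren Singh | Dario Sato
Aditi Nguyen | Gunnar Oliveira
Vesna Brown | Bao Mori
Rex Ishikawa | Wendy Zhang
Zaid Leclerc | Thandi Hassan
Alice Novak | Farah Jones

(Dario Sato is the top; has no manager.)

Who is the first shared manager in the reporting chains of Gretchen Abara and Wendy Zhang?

Lena Gupta

Gretchen Abara's chain of managers is Lena Gupta, Yusuf Patel, Xochitl Garcia, Dario Sato. Wendy Zhang's chain of managers is Nell Volkov, Ione Park, Gunnar Oliveira, Lena Gupta, Yusuf Patel, Xochitl Garcia, Dario Sato. The first manager that appears in both chains is Lena Gupta.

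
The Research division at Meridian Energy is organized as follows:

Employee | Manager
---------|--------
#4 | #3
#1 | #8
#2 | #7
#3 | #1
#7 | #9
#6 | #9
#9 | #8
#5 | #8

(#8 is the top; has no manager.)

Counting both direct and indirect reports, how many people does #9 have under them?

3

#9 directly manages #7, #6. Under #7: #2 (1). #6 has no reports. So #9's organization is 2 direct reports plus everyone under them: 2 + 1 = 3.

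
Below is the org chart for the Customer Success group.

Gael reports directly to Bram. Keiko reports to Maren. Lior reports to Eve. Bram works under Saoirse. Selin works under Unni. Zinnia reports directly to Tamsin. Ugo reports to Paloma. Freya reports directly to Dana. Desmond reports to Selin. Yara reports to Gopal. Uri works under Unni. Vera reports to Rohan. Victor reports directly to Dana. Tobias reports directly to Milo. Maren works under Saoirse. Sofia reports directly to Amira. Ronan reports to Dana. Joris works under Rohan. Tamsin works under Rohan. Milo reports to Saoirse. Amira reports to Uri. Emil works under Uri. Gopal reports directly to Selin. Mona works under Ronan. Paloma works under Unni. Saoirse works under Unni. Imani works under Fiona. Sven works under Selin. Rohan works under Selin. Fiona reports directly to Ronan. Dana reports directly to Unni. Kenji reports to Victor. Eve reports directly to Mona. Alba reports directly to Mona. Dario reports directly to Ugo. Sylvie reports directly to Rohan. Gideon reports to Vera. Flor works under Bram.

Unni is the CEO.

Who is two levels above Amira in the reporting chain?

Unni

Amira reports to Uri, and Uri reports to Unni. So Amira's skip-level manager is Unni.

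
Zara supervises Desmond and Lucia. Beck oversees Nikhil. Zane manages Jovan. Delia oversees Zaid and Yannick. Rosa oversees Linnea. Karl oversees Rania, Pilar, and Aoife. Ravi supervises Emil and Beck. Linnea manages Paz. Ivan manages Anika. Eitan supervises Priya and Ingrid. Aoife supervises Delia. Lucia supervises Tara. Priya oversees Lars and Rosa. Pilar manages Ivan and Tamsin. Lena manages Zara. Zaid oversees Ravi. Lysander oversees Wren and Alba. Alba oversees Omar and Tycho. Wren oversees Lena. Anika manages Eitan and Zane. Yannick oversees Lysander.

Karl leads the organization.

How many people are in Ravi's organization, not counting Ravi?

3

Ravi directly manages Beck, Emil. Under Beck: Nikhil (1). Emil has no reports. So Ravi's organization is 2 direct reports plus everyone under them: 2 + 1 = 3.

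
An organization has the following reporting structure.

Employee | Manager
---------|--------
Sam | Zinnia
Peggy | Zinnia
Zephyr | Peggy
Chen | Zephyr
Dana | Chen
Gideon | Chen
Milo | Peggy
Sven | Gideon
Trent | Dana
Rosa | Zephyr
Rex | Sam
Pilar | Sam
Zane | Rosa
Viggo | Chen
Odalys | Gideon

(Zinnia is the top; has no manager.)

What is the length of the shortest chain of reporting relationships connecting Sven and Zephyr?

Sven is in Zephyr's organization: the chain from Sven up to Zephyr is Sven → Gideon → Chen → Zephyr, which is 3 links.

3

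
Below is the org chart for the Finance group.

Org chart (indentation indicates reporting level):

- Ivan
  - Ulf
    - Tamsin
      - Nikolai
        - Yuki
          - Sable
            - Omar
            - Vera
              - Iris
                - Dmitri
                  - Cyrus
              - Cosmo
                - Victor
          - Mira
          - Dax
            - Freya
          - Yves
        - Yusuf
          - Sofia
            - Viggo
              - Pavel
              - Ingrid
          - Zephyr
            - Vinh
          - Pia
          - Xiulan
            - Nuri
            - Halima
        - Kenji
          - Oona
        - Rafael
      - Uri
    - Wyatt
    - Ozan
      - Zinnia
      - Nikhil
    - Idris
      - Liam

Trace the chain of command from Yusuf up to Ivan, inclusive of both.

Yusuf reports to Nikolai. Nikolai reports to Tamsin. Tamsin reports to Ulf. Ulf reports to Ivan. Ivan is at the top.

Yusuf -> Nikolai -> Tamsin -> Ulf -> Ivan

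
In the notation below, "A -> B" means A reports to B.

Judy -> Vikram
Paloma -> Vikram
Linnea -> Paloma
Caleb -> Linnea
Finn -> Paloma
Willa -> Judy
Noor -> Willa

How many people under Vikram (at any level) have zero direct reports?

3

The people in Vikram's organization with no one reporting to them are Finn, Caleb, Noor. That is 3.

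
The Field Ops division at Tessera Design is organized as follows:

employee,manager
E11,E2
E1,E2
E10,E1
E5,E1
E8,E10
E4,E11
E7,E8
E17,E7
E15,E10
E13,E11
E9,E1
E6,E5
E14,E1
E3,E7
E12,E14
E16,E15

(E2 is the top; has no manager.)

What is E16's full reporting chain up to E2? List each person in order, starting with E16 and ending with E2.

E16 -> E15 -> E10 -> E1 -> E2

E16 reports to E15. E15 reports to E10. E10 reports to E1. E1 reports to E2. E2 is at the top.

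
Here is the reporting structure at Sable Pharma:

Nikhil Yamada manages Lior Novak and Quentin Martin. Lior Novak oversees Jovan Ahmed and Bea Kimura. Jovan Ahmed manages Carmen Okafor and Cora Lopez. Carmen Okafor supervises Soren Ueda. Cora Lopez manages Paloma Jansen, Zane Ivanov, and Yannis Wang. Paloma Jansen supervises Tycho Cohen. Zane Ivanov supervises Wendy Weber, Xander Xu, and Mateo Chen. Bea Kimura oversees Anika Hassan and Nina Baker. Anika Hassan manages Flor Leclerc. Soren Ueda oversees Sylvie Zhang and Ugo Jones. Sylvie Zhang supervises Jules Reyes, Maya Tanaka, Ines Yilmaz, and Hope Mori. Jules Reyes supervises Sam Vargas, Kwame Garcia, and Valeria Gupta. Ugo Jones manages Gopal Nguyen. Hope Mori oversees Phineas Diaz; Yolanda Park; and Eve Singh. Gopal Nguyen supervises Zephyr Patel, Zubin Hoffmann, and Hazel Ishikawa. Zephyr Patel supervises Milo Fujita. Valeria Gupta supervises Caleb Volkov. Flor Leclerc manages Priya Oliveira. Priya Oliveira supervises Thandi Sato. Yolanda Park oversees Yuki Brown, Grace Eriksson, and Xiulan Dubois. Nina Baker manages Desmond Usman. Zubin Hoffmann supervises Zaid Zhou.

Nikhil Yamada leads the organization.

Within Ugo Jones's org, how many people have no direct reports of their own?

3

The people in Ugo Jones's organization with no one reporting to them are Zaid Zhou, Hazel Ishikawa, Milo Fujita. That is 3.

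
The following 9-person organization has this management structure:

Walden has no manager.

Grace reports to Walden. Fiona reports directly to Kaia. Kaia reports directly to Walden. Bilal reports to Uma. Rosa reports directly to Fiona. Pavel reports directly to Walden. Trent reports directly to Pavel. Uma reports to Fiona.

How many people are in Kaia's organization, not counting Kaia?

Kaia directly manages Fiona. Under Fiona: Rosa, Uma, Bilal (3). That's 4 in total.

4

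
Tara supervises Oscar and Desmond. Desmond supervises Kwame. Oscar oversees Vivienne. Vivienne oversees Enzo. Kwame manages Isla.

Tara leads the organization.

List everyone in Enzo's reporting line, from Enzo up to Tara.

Enzo reports to Vivienne. Vivienne reports to Oscar. Oscar reports to Tara. Tara is at the top.

Enzo -> Vivienne -> Oscar -> Tara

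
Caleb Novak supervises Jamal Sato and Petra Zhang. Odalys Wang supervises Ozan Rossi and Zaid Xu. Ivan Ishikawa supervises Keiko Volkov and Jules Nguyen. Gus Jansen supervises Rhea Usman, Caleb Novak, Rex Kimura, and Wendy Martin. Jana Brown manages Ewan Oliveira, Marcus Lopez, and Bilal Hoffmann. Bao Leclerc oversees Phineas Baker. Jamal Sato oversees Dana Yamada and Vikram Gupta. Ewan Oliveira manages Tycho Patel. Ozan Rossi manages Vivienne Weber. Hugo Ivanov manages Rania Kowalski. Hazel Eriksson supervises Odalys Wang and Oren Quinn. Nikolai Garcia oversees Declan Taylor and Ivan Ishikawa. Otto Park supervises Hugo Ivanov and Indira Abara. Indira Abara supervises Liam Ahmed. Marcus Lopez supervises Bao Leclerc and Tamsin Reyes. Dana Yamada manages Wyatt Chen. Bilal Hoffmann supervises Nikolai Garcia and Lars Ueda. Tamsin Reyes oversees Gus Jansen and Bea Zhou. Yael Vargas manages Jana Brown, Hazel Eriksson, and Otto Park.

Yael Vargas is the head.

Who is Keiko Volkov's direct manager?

Ivan Ishikawa

Keiko Volkov reports directly to Ivan Ishikawa.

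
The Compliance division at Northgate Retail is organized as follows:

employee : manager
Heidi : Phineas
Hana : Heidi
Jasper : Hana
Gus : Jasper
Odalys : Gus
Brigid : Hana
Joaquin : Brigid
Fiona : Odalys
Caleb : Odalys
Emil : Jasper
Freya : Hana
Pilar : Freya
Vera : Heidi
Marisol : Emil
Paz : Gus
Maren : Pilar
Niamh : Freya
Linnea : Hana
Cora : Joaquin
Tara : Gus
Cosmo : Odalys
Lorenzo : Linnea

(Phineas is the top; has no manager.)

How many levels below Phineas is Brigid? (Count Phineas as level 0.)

Chain from Brigid up to Phineas: Brigid → Hana → Heidi → Phineas. That is 3 steps up, so Brigid is 3 levels below Phineas.

3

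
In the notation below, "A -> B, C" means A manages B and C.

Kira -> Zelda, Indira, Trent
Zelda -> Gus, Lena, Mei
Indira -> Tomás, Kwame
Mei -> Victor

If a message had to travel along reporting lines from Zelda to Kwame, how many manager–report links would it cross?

Zelda is 1 level below Kira, and Kwame is 2 levels below Kira (their lowest common manager). The shortest path runs up from Zelda to Kira and back down to Kwame: 1 + 2 = 3 links.

3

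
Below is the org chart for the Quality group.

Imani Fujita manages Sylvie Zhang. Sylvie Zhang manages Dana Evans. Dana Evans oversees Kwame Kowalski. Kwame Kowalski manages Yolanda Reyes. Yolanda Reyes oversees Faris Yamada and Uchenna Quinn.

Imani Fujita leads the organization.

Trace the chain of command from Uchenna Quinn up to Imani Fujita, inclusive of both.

Uchenna Quinn -> Yolanda Reyes -> Kwame Kowalski -> Dana Evans -> Sylvie Zhang -> Imani Fujita

Uchenna Quinn reports to Yolanda Reyes. Yolanda Reyes reports to Kwame Kowalski. Kwame Kowalski reports to Dana Evans. Dana Evans reports to Sylvie Zhang. Sylvie Zhang reports to Imani Fujita. Imani Fujita is at the top.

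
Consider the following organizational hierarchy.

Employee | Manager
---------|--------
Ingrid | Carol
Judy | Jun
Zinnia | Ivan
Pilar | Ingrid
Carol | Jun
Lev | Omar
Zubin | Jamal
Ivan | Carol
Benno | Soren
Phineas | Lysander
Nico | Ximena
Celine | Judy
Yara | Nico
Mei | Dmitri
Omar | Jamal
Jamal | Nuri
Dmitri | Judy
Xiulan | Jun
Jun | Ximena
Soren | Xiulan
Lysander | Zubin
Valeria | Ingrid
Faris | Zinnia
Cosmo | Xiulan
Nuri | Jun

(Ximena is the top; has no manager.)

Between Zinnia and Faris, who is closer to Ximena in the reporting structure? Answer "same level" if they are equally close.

Zinnia

Zinnia is 4 levels below Ximena; Faris is 5. Zinnia is higher.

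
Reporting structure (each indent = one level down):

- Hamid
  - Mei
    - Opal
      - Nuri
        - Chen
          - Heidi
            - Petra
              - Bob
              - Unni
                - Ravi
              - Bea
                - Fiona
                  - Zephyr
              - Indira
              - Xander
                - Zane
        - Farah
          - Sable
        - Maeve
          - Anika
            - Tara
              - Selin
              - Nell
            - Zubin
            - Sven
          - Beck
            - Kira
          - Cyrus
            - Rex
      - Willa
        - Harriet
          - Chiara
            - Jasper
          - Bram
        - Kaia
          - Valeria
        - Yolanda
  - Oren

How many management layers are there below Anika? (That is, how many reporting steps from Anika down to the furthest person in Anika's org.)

The longest chain under Anika runs Anika → Tara → Nell, which is 2 levels below Anika.

2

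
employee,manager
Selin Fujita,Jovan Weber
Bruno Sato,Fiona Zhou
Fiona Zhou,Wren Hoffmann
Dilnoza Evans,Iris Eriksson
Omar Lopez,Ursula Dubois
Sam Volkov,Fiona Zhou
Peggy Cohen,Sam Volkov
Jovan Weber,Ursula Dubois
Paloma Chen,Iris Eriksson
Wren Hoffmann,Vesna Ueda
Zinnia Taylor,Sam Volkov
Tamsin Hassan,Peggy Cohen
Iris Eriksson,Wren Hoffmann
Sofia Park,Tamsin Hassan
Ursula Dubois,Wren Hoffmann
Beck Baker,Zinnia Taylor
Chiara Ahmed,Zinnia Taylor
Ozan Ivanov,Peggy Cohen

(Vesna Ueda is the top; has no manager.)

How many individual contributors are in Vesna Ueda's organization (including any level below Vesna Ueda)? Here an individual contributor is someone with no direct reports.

9

The people in Vesna Ueda's organization with no one reporting to them are Paloma Chen, Dilnoza Evans, Bruno Sato, Chiara Ahmed, Beck Baker, Ozan Ivanov, Sofia Park, Omar Lopez, Selin Fujita. That is 9.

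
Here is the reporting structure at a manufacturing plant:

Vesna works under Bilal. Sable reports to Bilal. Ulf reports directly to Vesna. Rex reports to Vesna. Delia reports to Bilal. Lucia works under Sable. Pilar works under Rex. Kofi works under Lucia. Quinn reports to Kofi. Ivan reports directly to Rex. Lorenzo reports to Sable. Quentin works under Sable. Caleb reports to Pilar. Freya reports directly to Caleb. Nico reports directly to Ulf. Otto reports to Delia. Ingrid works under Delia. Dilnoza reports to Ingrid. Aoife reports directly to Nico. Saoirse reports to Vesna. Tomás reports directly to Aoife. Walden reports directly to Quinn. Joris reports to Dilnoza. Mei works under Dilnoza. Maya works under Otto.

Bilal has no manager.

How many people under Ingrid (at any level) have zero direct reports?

2

The people in Ingrid's organization with no one reporting to them are Mei, Joris. That is 2.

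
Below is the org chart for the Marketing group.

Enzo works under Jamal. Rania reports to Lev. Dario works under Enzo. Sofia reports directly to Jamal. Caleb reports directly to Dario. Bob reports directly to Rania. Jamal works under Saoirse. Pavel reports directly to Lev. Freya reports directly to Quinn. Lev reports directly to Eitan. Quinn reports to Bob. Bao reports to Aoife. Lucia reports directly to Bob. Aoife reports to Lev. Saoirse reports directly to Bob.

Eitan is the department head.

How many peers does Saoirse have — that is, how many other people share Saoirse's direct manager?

2

Saoirse reports to Bob. Bob's other direct reports are Quinn, Lucia — 2 peers.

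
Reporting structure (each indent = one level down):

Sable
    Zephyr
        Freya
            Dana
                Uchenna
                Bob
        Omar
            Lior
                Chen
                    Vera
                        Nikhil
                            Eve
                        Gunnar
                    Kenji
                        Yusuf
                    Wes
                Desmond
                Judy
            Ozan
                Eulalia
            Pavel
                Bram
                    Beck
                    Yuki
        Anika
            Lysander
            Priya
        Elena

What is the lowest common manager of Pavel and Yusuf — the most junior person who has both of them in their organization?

Omar

Pavel's chain of managers is Omar, Zephyr, Sable. Yusuf's chain of managers is Kenji, Chen, Lior, Omar, Zephyr, Sable. The first manager that appears in both chains is Omar.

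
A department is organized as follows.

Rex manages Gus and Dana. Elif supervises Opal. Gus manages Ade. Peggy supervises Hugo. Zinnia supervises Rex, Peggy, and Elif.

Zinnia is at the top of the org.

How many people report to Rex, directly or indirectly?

Rex directly manages Gus, Dana. Under Gus: Ade (1). Dana has no reports. So Rex's organization is 2 direct reports plus everyone under them: 2 + 1 = 3.

3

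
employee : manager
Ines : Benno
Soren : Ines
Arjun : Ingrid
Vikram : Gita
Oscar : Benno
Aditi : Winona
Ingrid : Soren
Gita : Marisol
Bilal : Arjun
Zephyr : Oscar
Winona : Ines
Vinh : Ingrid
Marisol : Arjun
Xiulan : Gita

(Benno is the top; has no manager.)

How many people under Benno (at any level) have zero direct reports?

6

The people in Benno's organization with no one reporting to them are Zephyr, Vinh, Bilal, Vikram, Xiulan, Aditi. That is 6.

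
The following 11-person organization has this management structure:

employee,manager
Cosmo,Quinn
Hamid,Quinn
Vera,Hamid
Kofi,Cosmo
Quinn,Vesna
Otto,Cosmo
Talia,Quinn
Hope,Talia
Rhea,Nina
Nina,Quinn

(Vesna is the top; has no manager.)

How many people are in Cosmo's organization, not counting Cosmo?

Cosmo directly manages Kofi, Otto. Kofi has no reports. Otto has no reports. So Cosmo's organization is 2 direct reports plus everyone under them: 1 + 1 = 2.

2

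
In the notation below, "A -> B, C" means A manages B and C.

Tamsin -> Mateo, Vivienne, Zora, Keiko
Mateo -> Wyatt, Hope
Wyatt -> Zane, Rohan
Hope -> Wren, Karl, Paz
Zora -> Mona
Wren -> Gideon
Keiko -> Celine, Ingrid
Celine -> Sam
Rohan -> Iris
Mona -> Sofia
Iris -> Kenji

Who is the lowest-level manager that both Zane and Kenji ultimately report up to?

Zane's chain of managers is Wyatt, Mateo, Tamsin. Kenji's chain of managers is Iris, Rohan, Wyatt, Mateo, Tamsin. The first manager that appears in both chains is Wyatt.

Wyatt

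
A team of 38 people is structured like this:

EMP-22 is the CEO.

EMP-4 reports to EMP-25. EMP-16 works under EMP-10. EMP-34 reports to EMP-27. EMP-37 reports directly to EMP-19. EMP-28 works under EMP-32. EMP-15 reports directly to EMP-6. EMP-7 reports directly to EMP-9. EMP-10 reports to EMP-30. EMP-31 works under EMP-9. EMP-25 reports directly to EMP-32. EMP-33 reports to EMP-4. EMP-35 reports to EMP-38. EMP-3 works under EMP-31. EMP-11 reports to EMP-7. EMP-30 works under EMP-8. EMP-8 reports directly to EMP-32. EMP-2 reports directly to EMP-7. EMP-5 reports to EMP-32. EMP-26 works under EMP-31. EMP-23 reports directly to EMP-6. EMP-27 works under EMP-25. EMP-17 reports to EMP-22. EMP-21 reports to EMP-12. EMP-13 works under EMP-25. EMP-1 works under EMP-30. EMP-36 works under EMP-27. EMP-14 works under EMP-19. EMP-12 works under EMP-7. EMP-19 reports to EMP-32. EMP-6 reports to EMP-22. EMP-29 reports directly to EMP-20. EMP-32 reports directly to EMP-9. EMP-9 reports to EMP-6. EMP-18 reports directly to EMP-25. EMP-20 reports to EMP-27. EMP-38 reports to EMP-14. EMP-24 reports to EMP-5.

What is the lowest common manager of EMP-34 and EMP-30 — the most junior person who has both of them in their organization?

EMP-34's chain of managers is EMP-27, EMP-25, EMP-32, EMP-9, EMP-6, EMP-22. EMP-30's chain of managers is EMP-8, EMP-32, EMP-9, EMP-6, EMP-22. The first manager that appears in both chains is EMP-32.

EMP-32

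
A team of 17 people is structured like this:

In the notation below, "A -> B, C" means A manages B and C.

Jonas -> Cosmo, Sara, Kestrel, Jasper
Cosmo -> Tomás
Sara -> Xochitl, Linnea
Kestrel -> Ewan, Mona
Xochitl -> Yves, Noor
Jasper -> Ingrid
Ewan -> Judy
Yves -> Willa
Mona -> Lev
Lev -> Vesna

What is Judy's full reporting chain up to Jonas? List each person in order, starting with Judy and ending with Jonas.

Judy -> Ewan -> Kestrel -> Jonas

Judy reports to Ewan. Ewan reports to Kestrel. Kestrel reports to Jonas. Jonas is at the top.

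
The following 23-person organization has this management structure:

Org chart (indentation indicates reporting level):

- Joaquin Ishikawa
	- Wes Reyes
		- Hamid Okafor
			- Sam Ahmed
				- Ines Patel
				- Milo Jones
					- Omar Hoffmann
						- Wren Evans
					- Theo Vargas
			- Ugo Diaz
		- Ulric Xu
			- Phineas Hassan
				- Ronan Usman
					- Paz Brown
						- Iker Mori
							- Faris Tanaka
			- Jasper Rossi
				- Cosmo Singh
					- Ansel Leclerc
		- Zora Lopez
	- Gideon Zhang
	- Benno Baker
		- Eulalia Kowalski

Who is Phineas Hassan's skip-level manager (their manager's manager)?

Wes Reyes

Phineas Hassan reports to Ulric Xu, and Ulric Xu reports to Wes Reyes. So Phineas Hassan's skip-level manager is Wes Reyes.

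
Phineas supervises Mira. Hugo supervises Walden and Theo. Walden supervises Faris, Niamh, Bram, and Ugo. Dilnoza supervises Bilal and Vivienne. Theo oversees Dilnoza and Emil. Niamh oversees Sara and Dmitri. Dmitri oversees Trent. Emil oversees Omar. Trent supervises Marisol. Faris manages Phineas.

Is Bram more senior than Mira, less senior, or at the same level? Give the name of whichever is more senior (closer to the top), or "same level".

Bram

Bram is 2 levels below Hugo; Mira is 4. Bram is higher.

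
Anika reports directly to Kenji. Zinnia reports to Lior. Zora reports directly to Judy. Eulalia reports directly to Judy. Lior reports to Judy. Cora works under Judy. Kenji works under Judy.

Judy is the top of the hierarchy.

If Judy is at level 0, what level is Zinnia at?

2

Chain from Zinnia up to Judy: Zinnia → Lior → Judy. That is 2 steps up, so Zinnia is 2 levels below Judy.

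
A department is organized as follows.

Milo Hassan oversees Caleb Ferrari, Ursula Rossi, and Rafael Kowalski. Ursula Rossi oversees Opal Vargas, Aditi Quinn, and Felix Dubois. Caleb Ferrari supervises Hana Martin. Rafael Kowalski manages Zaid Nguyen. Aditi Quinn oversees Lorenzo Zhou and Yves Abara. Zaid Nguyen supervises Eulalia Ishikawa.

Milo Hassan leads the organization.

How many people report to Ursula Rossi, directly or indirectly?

Ursula Rossi directly manages Opal Vargas, Aditi Quinn, Felix Dubois. Opal Vargas has no reports. Under Aditi Quinn: Yves Abara, Lorenzo Zhou (2). Felix Dubois has no reports. So Ursula Rossi's organization is 3 direct reports plus everyone under them: 1 + 3 + 1 = 5.

5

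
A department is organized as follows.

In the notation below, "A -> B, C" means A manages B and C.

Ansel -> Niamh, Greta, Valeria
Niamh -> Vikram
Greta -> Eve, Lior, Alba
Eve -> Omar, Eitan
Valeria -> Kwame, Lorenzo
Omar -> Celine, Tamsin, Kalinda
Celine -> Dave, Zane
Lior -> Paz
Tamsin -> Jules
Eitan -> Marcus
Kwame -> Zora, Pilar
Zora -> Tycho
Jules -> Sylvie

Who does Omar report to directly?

Omar reports directly to Eve.

Eve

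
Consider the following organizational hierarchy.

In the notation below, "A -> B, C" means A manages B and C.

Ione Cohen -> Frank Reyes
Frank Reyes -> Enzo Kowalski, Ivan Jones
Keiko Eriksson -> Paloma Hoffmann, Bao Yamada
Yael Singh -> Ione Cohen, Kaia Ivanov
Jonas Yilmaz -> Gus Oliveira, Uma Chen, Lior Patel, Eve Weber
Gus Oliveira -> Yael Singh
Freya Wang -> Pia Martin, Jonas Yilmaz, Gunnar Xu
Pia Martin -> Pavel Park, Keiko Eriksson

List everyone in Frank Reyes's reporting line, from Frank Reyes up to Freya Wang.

Frank Reyes reports to Ione Cohen. Ione Cohen reports to Yael Singh. Yael Singh reports to Gus Oliveira. Gus Oliveira reports to Jonas Yilmaz. Jonas Yilmaz reports to Freya Wang. Freya Wang is at the top.

Frank Reyes -> Ione Cohen -> Yael Singh -> Gus Oliveira -> Jonas Yilmaz -> Freya Wang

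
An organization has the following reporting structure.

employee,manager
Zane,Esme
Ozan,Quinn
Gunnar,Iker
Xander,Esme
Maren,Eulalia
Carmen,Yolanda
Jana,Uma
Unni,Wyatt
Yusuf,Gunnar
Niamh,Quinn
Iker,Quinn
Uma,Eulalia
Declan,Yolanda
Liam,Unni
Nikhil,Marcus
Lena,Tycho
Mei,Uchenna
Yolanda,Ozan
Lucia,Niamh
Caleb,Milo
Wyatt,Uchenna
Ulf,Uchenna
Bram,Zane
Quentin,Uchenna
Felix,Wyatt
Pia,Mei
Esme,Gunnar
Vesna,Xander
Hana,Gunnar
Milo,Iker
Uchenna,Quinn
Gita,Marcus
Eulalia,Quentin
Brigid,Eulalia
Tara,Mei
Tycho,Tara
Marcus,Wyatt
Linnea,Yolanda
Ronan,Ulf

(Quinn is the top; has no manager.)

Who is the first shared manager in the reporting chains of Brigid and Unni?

Uchenna

Brigid's chain of managers is Eulalia, Quentin, Uchenna, Quinn. Unni's chain of managers is Wyatt, Uchenna, Quinn. The first manager that appears in both chains is Uchenna.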